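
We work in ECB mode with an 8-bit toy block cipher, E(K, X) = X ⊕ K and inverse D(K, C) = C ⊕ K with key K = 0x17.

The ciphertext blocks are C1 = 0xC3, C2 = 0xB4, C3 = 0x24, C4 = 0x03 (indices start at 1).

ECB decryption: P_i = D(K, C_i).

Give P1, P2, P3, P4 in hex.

P1: D(K, 0xC3) = 0xD4.
P2: D(K, 0xB4) = 0xA3.
P3: D(K, 0x24) = 0x33.
P4: D(K, 0x03) = 0x14.

P1 = 0xD4, P2 = 0xA3, P3 = 0x33, P4 = 0x14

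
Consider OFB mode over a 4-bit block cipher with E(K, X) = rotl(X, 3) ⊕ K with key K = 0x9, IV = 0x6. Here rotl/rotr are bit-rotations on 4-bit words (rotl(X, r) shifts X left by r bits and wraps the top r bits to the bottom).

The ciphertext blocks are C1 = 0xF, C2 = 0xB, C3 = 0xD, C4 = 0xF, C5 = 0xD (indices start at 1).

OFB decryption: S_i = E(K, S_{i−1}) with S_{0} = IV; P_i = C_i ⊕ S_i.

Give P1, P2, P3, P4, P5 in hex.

P1 = 0x5, P2 = 0x7, P3 = 0x2, P4 = 0x9, P5 = 0x7

P1: S = E(K, 0x6) = 0xA; 0xF ⊕ 0xA = 0x5.
P2: S = E(K, 0xA) = 0xC; 0xB ⊕ 0xC = 0x7.
P3: S = E(K, 0xC) = 0xF; 0xD ⊕ 0xF = 0x2.
P4: S = E(K, 0xF) = 0x6; 0xF ⊕ 0x6 = 0x9.
P5: S = E(K, 0x6) = 0xA; 0xD ⊕ 0xA = 0x7.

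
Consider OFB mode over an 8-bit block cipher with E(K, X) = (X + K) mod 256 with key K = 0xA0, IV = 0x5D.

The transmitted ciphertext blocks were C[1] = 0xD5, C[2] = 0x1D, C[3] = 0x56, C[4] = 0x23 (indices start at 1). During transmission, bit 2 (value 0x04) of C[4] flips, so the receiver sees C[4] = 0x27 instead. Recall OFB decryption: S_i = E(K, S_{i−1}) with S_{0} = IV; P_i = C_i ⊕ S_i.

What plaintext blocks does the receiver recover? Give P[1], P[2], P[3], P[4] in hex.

Only C[4] changed, to 0x27. In OFB, a change in C_i flips the same bit in P_i only; the keystream is unaffected. Decrypting the received ciphertext:
P[1]: S = E(K, 0x5D) = 0xFD; 0xD5 ⊕ 0xFD = 0x28.
P[2]: S = E(K, 0xFD) = 0x9D; 0x1D ⊕ 0x9D = 0x80.
P[3]: S = E(K, 0x9D) = 0x3D; 0x56 ⊕ 0x3D = 0x6B.
P[4]: S = E(K, 0x3D) = 0xDD; 0x27 ⊕ 0xDD = 0xFA.
Blocks that differ from the original plaintext: P[4].

P[1] = 0x28, P[2] = 0x80, P[3] = 0x6B, P[4] = 0xFA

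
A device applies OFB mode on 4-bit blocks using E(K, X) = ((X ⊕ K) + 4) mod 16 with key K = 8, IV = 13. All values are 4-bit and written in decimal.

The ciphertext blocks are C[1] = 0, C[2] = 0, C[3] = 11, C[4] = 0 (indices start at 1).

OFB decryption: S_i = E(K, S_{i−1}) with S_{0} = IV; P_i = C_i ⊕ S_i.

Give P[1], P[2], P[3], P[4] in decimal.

P[1] = 9, P[2] = 5, P[3] = 10, P[4] = 13

P[1]: S = E(K, 13) = 9; 0 ⊕ 9 = 9.
P[2]: S = E(K, 9) = 5; 0 ⊕ 5 = 5.
P[3]: S = E(K, 5) = 1; 11 ⊕ 1 = 10.
P[4]: S = E(K, 1) = 13; 0 ⊕ 13 = 13.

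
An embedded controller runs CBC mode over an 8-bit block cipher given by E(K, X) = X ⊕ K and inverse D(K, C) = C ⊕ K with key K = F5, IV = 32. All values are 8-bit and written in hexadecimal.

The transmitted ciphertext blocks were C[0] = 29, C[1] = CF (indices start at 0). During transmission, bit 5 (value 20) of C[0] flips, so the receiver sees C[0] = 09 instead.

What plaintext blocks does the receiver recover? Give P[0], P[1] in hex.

P[0] = CE, P[1] = 33

CBC decryption: P_i = D(K, C_i) ⊕ C_{i−1}, with C_{−1} = IV.
Only C[0] changed, to 09. In CBC, a change in C_i garbles P_i and flips the same bit in P_{i+1}. Decrypting the received ciphertext:
P[0]: D(K, 09) = FC; FC ⊕ 32 = CE.
P[1]: D(K, CF) = 3A; 3A ⊕ 09 = 33.
Blocks that differ from the original plaintext: P[0], P[1].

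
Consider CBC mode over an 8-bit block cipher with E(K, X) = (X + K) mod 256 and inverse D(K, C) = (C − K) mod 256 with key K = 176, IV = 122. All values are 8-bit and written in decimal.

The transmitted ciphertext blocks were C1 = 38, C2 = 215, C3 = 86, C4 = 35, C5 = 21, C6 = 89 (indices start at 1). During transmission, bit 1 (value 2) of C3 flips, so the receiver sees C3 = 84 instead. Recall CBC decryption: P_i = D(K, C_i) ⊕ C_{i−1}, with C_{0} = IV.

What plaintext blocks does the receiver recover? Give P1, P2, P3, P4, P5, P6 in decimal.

Only C3 changed, to 84. In CBC, a change in C_i garbles P_i and flips the same bit in P_{i+1}. Decrypting the received ciphertext:
P1: D(K, 38) = 118; 118 ⊕ 122 = 12.
P2: D(K, 215) = 39; 39 ⊕ 38 = 1.
P3: D(K, 84) = 164; 164 ⊕ 215 = 115.
P4: D(K, 35) = 115; 115 ⊕ 84 = 39.
P5: D(K, 21) = 101; 101 ⊕ 35 = 70.
P6: D(K, 89) = 169; 169 ⊕ 21 = 188.
Blocks that differ from the original plaintext: P3, P4.

P1 = 12, P2 = 1, P3 = 115, P4 = 39, P5 = 70, P6 = 188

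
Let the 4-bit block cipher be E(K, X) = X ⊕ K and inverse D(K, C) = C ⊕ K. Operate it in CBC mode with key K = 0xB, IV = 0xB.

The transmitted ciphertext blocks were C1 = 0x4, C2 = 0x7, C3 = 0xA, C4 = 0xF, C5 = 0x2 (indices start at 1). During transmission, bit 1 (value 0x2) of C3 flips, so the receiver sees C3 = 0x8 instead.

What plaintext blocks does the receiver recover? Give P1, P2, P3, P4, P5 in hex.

CBC decryption: P_i = D(K, C_i) ⊕ C_{i−1}, with C_{0} = IV.
Only C3 changed, to 0x8. In CBC, a change in C_i garbles P_i and flips the same bit in P_{i+1}. Decrypting the received ciphertext:
P1: D(K, 0x4) = 0xF; 0xF ⊕ 0xB = 0x4.
P2: D(K, 0x7) = 0xC; 0xC ⊕ 0x4 = 0x8.
P3: D(K, 0x8) = 0x3; 0x3 ⊕ 0x7 = 0x4.
P4: D(K, 0xF) = 0x4; 0x4 ⊕ 0x8 = 0xC.
P5: D(K, 0x2) = 0x9; 0x9 ⊕ 0xF = 0x6.
Blocks that differ from the original plaintext: P3, P4.

P1 = 0x4, P2 = 0x8, P3 = 0x4, P4 = 0xC, P5 = 0x6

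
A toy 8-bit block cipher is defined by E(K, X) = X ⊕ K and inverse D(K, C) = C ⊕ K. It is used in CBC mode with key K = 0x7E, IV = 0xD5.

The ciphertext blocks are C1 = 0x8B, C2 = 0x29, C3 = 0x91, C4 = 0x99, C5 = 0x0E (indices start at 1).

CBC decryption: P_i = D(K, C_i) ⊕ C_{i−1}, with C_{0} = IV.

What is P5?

P5 = 0xE9

P5: D(K, 0x0E) = 0x70; 0x70 ⊕ 0x99 = 0xE9.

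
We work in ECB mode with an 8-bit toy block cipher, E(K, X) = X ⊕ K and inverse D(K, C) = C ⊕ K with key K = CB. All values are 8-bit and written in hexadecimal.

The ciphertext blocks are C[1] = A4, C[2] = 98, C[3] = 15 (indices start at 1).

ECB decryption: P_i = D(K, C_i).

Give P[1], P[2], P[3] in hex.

P[1]: D(K, A4) = 6F.
P[2]: D(K, 98) = 53.
P[3]: D(K, 15) = DE.

P[1] = 6F, P[2] = 53, P[3] = DE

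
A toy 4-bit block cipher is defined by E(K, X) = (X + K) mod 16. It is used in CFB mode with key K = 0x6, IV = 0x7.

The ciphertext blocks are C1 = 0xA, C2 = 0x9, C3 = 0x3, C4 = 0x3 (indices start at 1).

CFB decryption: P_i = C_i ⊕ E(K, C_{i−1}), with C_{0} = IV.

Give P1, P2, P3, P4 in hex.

P1: E(K, 0x7) = 0xD; 0xA ⊕ 0xD = 0x7.
P2: E(K, 0xA) = 0x0; 0x9 ⊕ 0x0 = 0x9.
P3: E(K, 0x9) = 0xF; 0x3 ⊕ 0xF = 0xC.
P4: E(K, 0x3) = 0x9; 0x3 ⊕ 0x9 = 0xA.

P1 = 0x7, P2 = 0x9, P3 = 0xC, P4 = 0xA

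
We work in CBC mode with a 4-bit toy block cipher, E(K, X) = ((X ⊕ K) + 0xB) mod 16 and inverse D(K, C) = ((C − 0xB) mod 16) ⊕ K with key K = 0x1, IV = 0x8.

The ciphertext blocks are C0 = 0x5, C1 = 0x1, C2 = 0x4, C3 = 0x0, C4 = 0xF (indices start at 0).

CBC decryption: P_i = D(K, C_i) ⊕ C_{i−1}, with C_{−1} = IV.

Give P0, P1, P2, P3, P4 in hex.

P0 = 0x3, P1 = 0x2, P2 = 0x9, P3 = 0x0, P4 = 0x5

P0: D(K, 0x5) = 0xB; 0xB ⊕ 0x8 = 0x3.
P1: D(K, 0x1) = 0x7; 0x7 ⊕ 0x5 = 0x2.
P2: D(K, 0x4) = 0x8; 0x8 ⊕ 0x1 = 0x9.
P3: D(K, 0x0) = 0x4; 0x4 ⊕ 0x4 = 0x0.
P4: D(K, 0xF) = 0x5; 0x5 ⊕ 0x0 = 0x5.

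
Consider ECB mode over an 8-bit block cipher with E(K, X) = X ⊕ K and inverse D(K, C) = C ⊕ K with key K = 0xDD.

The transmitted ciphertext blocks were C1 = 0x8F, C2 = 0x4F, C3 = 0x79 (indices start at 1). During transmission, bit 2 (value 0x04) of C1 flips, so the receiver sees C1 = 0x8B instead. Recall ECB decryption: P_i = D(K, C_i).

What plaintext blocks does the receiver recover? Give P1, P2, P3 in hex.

P1 = 0x56, P2 = 0x92, P3 = 0xA4

Only C1 changed, to 0x8B. In ECB, a change in C_i affects only P_i. Decrypting the received ciphertext:
P1: D(K, 0x8B) = 0x56.
P2: D(K, 0x4F) = 0x92.
P3: D(K, 0x79) = 0xA4.
Blocks that differ from the original plaintext: P1.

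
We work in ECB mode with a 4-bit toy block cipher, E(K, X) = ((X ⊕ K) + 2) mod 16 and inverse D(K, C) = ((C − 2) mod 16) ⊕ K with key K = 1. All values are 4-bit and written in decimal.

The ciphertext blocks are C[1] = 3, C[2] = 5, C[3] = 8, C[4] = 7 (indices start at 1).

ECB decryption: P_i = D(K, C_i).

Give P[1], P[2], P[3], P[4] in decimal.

P[1]: D(K, 3) = 0.
P[2]: D(K, 5) = 2.
P[3]: D(K, 8) = 7.
P[4]: D(K, 7) = 4.

P[1] = 0, P[2] = 2, P[3] = 7, P[4] = 4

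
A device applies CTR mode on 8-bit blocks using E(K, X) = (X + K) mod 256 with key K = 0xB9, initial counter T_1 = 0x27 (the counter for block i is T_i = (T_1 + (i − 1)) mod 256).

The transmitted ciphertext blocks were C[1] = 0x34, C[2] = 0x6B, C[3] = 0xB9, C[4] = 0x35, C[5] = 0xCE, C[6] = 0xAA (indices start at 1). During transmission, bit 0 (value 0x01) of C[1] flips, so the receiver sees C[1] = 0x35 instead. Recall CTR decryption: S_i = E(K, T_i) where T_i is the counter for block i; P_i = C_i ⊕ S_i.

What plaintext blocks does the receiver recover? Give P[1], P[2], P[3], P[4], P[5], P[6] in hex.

P[1] = 0xD5, P[2] = 0x8A, P[3] = 0x5B, P[4] = 0xD6, P[5] = 0x2A, P[6] = 0x4F

Only C[1] changed, to 0x35. In CTR, a change in C_i flips the same bit in P_i only; the keystream is unaffected. Decrypting the received ciphertext:
P[1]: T = 0x27, S = E(K, T) = 0xE0; 0x35 ⊕ 0xE0 = 0xD5.
P[2]: T = 0x28, S = E(K, T) = 0xE1; 0x6B ⊕ 0xE1 = 0x8A.
P[3]: T = 0x29, S = E(K, T) = 0xE2; 0xB9 ⊕ 0xE2 = 0x5B.
P[4]: T = 0x2A, S = E(K, T) = 0xE3; 0x35 ⊕ 0xE3 = 0xD6.
P[5]: T = 0x2B, S = E(K, T) = 0xE4; 0xCE ⊕ 0xE4 = 0x2A.
P[6]: T = 0x2C, S = E(K, T) = 0xE5; 0xAA ⊕ 0xE5 = 0x4F.
Blocks that differ from the original plaintext: P[1].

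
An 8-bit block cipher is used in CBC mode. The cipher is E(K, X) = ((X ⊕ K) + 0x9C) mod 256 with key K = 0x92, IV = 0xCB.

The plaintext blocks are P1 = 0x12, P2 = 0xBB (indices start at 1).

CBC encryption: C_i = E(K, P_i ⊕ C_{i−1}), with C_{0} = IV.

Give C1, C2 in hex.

C1: P1 ⊕ 0xCB = 0xD9; E(K, 0xD9) = 0xE7.
C2: P2 ⊕ 0xE7 = 0x5C; E(K, 0x5C) = 0x6A.

C1 = 0xE7, C2 = 0x6A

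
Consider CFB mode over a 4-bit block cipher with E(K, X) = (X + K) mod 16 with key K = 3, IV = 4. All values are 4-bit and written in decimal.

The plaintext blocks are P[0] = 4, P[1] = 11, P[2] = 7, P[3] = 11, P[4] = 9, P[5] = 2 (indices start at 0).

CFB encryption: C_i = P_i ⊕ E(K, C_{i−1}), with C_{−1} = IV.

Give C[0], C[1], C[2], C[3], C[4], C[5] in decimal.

C[0]: E(K, 4) = 7; 4 ⊕ 7 = 3.
C[1]: E(K, 3) = 6; 11 ⊕ 6 = 13.
C[2]: E(K, 13) = 0; 7 ⊕ 0 = 7.
C[3]: E(K, 7) = 10; 11 ⊕ 10 = 1.
C[4]: E(K, 1) = 4; 9 ⊕ 4 = 13.
C[5]: E(K, 13) = 0; 2 ⊕ 0 = 2.

C[0] = 3, C[1] = 13, C[2] = 7, C[3] = 1, C[4] = 13, C[5] = 2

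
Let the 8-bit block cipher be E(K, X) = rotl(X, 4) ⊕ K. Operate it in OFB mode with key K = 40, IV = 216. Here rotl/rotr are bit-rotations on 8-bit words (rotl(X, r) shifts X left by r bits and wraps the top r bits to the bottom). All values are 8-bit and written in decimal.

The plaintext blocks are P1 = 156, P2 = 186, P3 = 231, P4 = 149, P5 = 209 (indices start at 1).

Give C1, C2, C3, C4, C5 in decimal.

C1 = 57, C2 = 200, C3 = 232, C4 = 77, C5 = 116

OFB encryption: S_i = E(K, S_{i−1}) with S_{0} = IV; C_i = P_i ⊕ S_i.
C1: S = E(K, 216) = 165; 156 ⊕ 165 = 57.
C2: S = E(K, 165) = 114; 186 ⊕ 114 = 200.
C3: S = E(K, 114) = 15; 231 ⊕ 15 = 232.
C4: S = E(K, 15) = 216; 149 ⊕ 216 = 77.
C5: S = E(K, 216) = 165; 209 ⊕ 165 = 116.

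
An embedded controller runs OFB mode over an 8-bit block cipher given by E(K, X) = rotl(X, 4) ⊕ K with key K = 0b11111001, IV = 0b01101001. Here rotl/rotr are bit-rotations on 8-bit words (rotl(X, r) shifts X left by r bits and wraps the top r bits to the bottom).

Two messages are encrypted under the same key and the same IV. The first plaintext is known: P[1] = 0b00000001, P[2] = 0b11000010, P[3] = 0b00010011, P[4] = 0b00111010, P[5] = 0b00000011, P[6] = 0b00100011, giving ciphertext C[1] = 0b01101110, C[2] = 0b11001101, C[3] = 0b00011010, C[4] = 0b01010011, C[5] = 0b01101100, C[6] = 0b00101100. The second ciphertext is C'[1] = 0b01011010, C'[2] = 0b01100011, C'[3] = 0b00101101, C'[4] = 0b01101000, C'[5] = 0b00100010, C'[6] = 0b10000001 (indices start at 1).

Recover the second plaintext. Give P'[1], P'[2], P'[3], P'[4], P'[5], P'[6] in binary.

P'[1] = 0b00110101, P'[2] = 0b01101100, P'[3] = 0b00100100, P'[4] = 0b00000001, P'[5] = 0b01001101, P'[6] = 0b10001110

In OFB with a reused IV, both messages share the same keystream S_i, so C_i ⊕ C'_i = P_i ⊕ P'_i and thus P'_i = P_i ⊕ C_i ⊕ C'_i.
P'[1]: 0b00000001 ⊕ 0b01101110 ⊕ 0b01011010 = 0b00110101.
P'[2]: 0b11000010 ⊕ 0b11001101 ⊕ 0b01100011 = 0b01101100.
P'[3]: 0b00010011 ⊕ 0b00011010 ⊕ 0b00101101 = 0b00100100.
P'[4]: 0b00111010 ⊕ 0b01010011 ⊕ 0b01101000 = 0b00000001.
P'[5]: 0b00000011 ⊕ 0b01101100 ⊕ 0b00100010 = 0b01001101.
P'[6]: 0b00100011 ⊕ 0b00101100 ⊕ 0b10000001 = 0b10001110.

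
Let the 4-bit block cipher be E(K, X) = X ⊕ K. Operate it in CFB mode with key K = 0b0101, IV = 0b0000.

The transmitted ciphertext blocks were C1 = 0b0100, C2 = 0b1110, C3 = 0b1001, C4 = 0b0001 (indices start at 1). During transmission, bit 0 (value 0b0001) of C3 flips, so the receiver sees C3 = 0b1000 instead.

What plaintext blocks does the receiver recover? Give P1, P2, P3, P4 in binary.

P1 = 0b0001, P2 = 0b1111, P3 = 0b0011, P4 = 0b1100

CFB decryption: P_i = C_i ⊕ E(K, C_{i−1}), with C_{0} = IV.
Only C3 changed, to 0b1000. In CFB, a change in C_i flips the same bit in P_i and garbles P_{i+1}. Decrypting the received ciphertext:
P1: E(K, 0b0000) = 0b0101; 0b0100 ⊕ 0b0101 = 0b0001.
P2: E(K, 0b0100) = 0b0001; 0b1110 ⊕ 0b0001 = 0b1111.
P3: E(K, 0b1110) = 0b1011; 0b1000 ⊕ 0b1011 = 0b0011.
P4: E(K, 0b1000) = 0b1101; 0b0001 ⊕ 0b1101 = 0b1100.
Blocks that differ from the original plaintext: P3, P4.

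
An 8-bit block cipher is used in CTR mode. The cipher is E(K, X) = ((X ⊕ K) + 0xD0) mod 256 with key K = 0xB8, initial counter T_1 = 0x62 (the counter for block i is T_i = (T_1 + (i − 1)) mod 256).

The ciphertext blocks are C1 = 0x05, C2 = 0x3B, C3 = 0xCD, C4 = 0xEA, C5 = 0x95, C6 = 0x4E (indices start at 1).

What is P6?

P6 = 0xE1

CTR decryption: S_i = E(K, T_i) where T_i is the counter for block i; P_i = C_i ⊕ S_i.
P6: T = 0x67, S = E(K, T) = 0xAF; 0x4E ⊕ 0xAF = 0xE1.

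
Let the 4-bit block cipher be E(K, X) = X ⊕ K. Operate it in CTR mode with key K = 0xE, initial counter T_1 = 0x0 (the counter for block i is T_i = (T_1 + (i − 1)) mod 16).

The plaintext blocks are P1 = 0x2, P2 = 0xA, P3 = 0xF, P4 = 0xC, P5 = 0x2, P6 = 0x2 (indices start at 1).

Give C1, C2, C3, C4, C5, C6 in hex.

CTR encryption: S_i = E(K, T_i) where T_i is the counter for block i; C_i = P_i ⊕ S_i.
C1: T = 0x0, S = E(K, T) = 0xE; 0x2 ⊕ 0xE = 0xC.
C2: T = 0x1, S = E(K, T) = 0xF; 0xA ⊕ 0xF = 0x5.
C3: T = 0x2, S = E(K, T) = 0xC; 0xF ⊕ 0xC = 0x3.
C4: T = 0x3, S = E(K, T) = 0xD; 0xC ⊕ 0xD = 0x1.
C5: T = 0x4, S = E(K, T) = 0xA; 0x2 ⊕ 0xA = 0x8.
C6: T = 0x5, S = E(K, T) = 0xB; 0x2 ⊕ 0xB = 0x9.

C1 = 0xC, C2 = 0x5, C3 = 0x3, C4 = 0x1, C5 = 0x8, C6 = 0x9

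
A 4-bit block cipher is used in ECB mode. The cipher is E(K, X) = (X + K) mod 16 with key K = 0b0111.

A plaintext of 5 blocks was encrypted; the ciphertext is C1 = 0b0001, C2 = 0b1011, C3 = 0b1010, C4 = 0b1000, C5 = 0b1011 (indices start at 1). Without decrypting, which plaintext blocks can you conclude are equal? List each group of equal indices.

ECB encrypts each block independently with the same key, so equal ciphertext blocks imply equal plaintext blocks.
C2 = C5 = 0b1011, so P2 = P5.

P2 = P5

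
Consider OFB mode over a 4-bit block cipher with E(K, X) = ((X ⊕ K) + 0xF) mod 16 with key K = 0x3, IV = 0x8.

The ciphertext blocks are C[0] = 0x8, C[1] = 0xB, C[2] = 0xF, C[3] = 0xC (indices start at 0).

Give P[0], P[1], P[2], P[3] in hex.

P[0] = 0x2, P[1] = 0x3, P[2] = 0x5, P[3] = 0x4

OFB decryption: S_i = E(K, S_{i−1}) with S_{−1} = IV; P_i = C_i ⊕ S_i.
P[0]: S = E(K, 0x8) = 0xA; 0x8 ⊕ 0xA = 0x2.
P[1]: S = E(K, 0xA) = 0x8; 0xB ⊕ 0x8 = 0x3.
P[2]: S = E(K, 0x8) = 0xA; 0xF ⊕ 0xA = 0x5.
P[3]: S = E(K, 0xA) = 0x8; 0xC ⊕ 0x8 = 0x4.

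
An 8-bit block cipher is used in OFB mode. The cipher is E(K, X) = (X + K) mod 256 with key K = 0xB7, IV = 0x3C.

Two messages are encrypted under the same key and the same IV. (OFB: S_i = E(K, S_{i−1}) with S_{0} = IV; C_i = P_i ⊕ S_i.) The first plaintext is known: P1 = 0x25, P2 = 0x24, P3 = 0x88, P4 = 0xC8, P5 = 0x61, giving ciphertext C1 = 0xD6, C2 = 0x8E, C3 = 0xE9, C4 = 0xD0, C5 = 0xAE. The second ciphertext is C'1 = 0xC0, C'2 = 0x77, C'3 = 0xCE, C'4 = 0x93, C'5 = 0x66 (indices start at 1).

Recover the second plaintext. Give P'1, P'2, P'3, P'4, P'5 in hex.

P'1 = 0x33, P'2 = 0xDD, P'3 = 0xAF, P'4 = 0x8B, P'5 = 0xA9

In OFB with a reused IV, both messages share the same keystream S_i, so C_i ⊕ C'_i = P_i ⊕ P'_i and thus P'_i = P_i ⊕ C_i ⊕ C'_i.
P'1: 0x25 ⊕ 0xD6 ⊕ 0xC0 = 0x33.
P'2: 0x24 ⊕ 0x8E ⊕ 0x77 = 0xDD.
P'3: 0x88 ⊕ 0xE9 ⊕ 0xCE = 0xAF.
P'4: 0xC8 ⊕ 0xD0 ⊕ 0x93 = 0x8B.
P'5: 0x61 ⊕ 0xAE ⊕ 0x66 = 0xA9.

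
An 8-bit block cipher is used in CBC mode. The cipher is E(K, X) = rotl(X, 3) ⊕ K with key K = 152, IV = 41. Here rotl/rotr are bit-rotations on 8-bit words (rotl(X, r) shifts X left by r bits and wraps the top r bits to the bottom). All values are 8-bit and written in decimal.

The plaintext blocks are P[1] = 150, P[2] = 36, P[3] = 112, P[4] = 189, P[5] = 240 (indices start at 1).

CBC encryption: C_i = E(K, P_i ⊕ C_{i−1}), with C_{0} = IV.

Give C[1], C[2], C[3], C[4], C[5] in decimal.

C[1] = 101, C[2] = 146, C[3] = 143, C[4] = 9, C[5] = 87

C[1]: P[1] ⊕ 41 = 191; E(K, 191) = 101.
C[2]: P[2] ⊕ 101 = 65; E(K, 65) = 146.
C[3]: P[3] ⊕ 146 = 226; E(K, 226) = 143.
C[4]: P[4] ⊕ 143 = 50; E(K, 50) = 9.
C[5]: P[5] ⊕ 9 = 249; E(K, 249) = 87.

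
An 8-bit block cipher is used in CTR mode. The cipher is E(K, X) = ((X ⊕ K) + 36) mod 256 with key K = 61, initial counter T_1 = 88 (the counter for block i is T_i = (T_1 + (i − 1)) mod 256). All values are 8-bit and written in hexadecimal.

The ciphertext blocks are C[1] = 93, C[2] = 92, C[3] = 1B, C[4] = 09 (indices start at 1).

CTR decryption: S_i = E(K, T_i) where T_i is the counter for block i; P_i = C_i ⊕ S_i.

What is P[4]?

P[4] = 29

P[4]: T = 8B, S = E(K, T) = 20; 09 ⊕ 20 = 29.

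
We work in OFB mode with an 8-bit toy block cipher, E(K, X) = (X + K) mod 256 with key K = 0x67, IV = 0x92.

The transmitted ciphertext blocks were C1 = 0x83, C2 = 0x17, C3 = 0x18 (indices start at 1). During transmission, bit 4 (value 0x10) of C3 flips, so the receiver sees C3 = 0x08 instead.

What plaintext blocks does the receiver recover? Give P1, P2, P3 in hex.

P1 = 0x7A, P2 = 0x77, P3 = 0xCF

OFB decryption: S_i = E(K, S_{i−1}) with S_{0} = IV; P_i = C_i ⊕ S_i.
Only C3 changed, to 0x08. In OFB, a change in C_i flips the same bit in P_i only; the keystream is unaffected. Decrypting the received ciphertext:
P1: S = E(K, 0x92) = 0xF9; 0x83 ⊕ 0xF9 = 0x7A.
P2: S = E(K, 0xF9) = 0x60; 0x17 ⊕ 0x60 = 0x77.
P3: S = E(K, 0x60) = 0xC7; 0x08 ⊕ 0xC7 = 0xCF.
Blocks that differ from the original plaintext: P3.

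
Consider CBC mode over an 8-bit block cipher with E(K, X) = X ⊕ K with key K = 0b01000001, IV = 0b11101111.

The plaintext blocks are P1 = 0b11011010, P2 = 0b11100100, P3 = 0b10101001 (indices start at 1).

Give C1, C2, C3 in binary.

C1 = 0b01110100, C2 = 0b11010001, C3 = 0b00111001

CBC encryption: C_i = E(K, P_i ⊕ C_{i−1}), with C_{0} = IV.
C1: P1 ⊕ 0b11101111 = 0b00110101; E(K, 0b00110101) = 0b01110100.
C2: P2 ⊕ 0b01110100 = 0b10010000; E(K, 0b10010000) = 0b11010001.
C3: P3 ⊕ 0b11010001 = 0b01111000; E(K, 0b01111000) = 0b00111001.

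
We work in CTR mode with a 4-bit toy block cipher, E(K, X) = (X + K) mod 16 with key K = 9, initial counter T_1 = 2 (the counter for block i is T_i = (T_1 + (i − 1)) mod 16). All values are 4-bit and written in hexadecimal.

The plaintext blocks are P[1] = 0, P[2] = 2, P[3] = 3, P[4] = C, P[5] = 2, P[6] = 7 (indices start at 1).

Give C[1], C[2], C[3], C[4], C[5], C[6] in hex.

C[1] = B, C[2] = E, C[3] = E, C[4] = 2, C[5] = D, C[6] = 7

CTR encryption: S_i = E(K, T_i) where T_i is the counter for block i; C_i = P_i ⊕ S_i.
C[1]: T = 2, S = E(K, T) = B; 0 ⊕ B = B.
C[2]: T = 3, S = E(K, T) = C; 2 ⊕ C = E.
C[3]: T = 4, S = E(K, T) = D; 3 ⊕ D = E.
C[4]: T = 5, S = E(K, T) = E; C ⊕ E = 2.
C[5]: T = 6, S = E(K, T) = F; 2 ⊕ F = D.
C[6]: T = 7, S = E(K, T) = 0; 7 ⊕ 0 = 7.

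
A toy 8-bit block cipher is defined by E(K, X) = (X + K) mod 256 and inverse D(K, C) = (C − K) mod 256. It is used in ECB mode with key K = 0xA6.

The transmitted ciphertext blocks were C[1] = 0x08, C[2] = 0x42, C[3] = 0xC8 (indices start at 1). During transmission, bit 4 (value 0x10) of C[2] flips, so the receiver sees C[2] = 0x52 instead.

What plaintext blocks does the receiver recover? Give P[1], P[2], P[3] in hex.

ECB decryption: P_i = D(K, C_i).
Only C[2] changed, to 0x52. In ECB, a change in C_i affects only P_i. Decrypting the received ciphertext:
P[1]: D(K, 0x08) = 0x62.
P[2]: D(K, 0x52) = 0xAC.
P[3]: D(K, 0xC8) = 0x22.
Blocks that differ from the original plaintext: P[2].

P[1] = 0x62, P[2] = 0xAC, P[3] = 0x22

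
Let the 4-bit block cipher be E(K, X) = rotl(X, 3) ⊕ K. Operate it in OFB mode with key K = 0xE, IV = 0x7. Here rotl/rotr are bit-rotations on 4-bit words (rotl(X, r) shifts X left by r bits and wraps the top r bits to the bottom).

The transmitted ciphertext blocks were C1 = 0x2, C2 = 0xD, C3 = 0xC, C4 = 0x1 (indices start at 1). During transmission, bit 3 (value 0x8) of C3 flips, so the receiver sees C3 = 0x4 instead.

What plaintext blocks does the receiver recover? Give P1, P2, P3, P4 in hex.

P1 = 0x7, P2 = 0x9, P3 = 0x8, P4 = 0x9

OFB decryption: S_i = E(K, S_{i−1}) with S_{0} = IV; P_i = C_i ⊕ S_i.
Only C3 changed, to 0x4. In OFB, a change in C_i flips the same bit in P_i only; the keystream is unaffected. Decrypting the received ciphertext:
P1: S = E(K, 0x7) = 0x5; 0x2 ⊕ 0x5 = 0x7.
P2: S = E(K, 0x5) = 0x4; 0xD ⊕ 0x4 = 0x9.
P3: S = E(K, 0x4) = 0xC; 0x4 ⊕ 0xC = 0x8.
P4: S = E(K, 0xC) = 0x8; 0x1 ⊕ 0x8 = 0x9.
Blocks that differ from the original plaintext: P3.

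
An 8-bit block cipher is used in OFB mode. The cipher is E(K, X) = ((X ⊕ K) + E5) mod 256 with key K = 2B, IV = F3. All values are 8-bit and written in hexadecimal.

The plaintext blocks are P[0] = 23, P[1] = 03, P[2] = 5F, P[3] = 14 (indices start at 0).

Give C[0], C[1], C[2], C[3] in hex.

OFB encryption: S_i = E(K, S_{i−1}) with S_{−1} = IV; C_i = P_i ⊕ S_i.
C[0]: S = E(K, F3) = BD; 23 ⊕ BD = 9E.
C[1]: S = E(K, BD) = 7B; 03 ⊕ 7B = 78.
C[2]: S = E(K, 7B) = 35; 5F ⊕ 35 = 6A.
C[3]: S = E(K, 35) = 03; 14 ⊕ 03 = 17.

C[0] = 9E, C[1] = 78, C[2] = 6A, C[3] = 17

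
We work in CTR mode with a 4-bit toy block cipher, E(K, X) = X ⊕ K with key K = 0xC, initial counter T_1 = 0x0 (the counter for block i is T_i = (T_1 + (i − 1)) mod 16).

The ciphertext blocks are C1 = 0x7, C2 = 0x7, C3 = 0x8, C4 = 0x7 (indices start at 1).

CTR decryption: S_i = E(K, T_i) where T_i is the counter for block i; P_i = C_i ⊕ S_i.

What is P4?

P4 = 0x8

P4: T = 0x3, S = E(K, T) = 0xF; 0x7 ⊕ 0xF = 0x8.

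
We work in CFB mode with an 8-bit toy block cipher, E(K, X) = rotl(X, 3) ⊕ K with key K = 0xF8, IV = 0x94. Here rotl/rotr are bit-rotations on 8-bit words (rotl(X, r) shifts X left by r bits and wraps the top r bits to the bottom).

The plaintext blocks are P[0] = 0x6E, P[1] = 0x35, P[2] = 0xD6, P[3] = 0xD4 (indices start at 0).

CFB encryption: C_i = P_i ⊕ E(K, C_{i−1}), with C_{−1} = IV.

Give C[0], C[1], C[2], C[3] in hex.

C[0] = 0x32, C[1] = 0x5C, C[2] = 0xCC, C[3] = 0x4A

C[0]: E(K, 0x94) = 0x5C; 0x6E ⊕ 0x5C = 0x32.
C[1]: E(K, 0x32) = 0x69; 0x35 ⊕ 0x69 = 0x5C.
C[2]: E(K, 0x5C) = 0x1A; 0xD6 ⊕ 0x1A = 0xCC.
C[3]: E(K, 0xCC) = 0x9E; 0xD4 ⊕ 0x9E = 0x4A.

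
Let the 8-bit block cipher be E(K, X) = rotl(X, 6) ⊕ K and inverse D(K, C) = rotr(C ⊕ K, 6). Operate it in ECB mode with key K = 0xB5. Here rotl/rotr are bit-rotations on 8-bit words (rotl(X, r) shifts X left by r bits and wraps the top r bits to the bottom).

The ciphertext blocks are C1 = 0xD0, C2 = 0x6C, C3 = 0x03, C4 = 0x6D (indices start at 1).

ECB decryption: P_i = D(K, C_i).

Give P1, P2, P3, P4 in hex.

P1 = 0x95, P2 = 0x67, P3 = 0xDA, P4 = 0x63

P1: D(K, 0xD0) = 0x95.
P2: D(K, 0x6C) = 0x67.
P3: D(K, 0x03) = 0xDA.
P4: D(K, 0x6D) = 0x63.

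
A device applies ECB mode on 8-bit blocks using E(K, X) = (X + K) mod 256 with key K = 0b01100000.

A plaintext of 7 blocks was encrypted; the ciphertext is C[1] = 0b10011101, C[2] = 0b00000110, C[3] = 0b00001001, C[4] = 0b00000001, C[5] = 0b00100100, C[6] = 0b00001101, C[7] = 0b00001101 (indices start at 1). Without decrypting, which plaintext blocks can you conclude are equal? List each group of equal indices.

P[6] = P[7]

ECB encrypts each block independently with the same key, so equal ciphertext blocks imply equal plaintext blocks.
C[6] = C[7] = 0b00001101, so P[6] = P[7].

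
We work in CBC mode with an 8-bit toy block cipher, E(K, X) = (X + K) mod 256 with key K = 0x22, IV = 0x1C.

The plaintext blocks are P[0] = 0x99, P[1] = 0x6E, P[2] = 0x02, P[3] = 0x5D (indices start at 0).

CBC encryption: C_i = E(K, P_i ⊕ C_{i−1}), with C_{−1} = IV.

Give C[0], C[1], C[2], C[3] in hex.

C[0] = 0xA7, C[1] = 0xEB, C[2] = 0x0B, C[3] = 0x78

C[0]: P[0] ⊕ 0x1C = 0x85; E(K, 0x85) = 0xA7.
C[1]: P[1] ⊕ 0xA7 = 0xC9; E(K, 0xC9) = 0xEB.
C[2]: P[2] ⊕ 0xEB = 0xE9; E(K, 0xE9) = 0x0B.
C[3]: P[3] ⊕ 0x0B = 0x56; E(K, 0x56) = 0x78.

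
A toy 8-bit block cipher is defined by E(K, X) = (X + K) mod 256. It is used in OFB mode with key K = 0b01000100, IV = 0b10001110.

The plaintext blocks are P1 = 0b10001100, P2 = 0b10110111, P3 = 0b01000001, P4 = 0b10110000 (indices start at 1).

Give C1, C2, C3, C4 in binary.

OFB encryption: S_i = E(K, S_{i−1}) with S_{0} = IV; C_i = P_i ⊕ S_i.
C1: S = E(K, 0b10001110) = 0b11010010; 0b10001100 ⊕ 0b11010010 = 0b01011110.
C2: S = E(K, 0b11010010) = 0b00010110; 0b10110111 ⊕ 0b00010110 = 0b10100001.
C3: S = E(K, 0b00010110) = 0b01011010; 0b01000001 ⊕ 0b01011010 = 0b00011011.
C4: S = E(K, 0b01011010) = 0b10011110; 0b10110000 ⊕ 0b10011110 = 0b00101110.

C1 = 0b01011110, C2 = 0b10100001, C3 = 0b00011011, C4 = 0b00101110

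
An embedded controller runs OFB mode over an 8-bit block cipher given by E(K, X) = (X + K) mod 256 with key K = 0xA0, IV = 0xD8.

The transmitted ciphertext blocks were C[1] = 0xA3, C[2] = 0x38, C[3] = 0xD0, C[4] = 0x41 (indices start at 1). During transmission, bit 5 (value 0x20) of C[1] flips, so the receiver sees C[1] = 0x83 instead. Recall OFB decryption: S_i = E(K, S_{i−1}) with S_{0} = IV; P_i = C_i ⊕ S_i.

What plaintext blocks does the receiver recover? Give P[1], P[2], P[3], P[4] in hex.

Only C[1] changed, to 0x83. In OFB, a change in C_i flips the same bit in P_i only; the keystream is unaffected. Decrypting the received ciphertext:
P[1]: S = E(K, 0xD8) = 0x78; 0x83 ⊕ 0x78 = 0xFB.
P[2]: S = E(K, 0x78) = 0x18; 0x38 ⊕ 0x18 = 0x20.
P[3]: S = E(K, 0x18) = 0xB8; 0xD0 ⊕ 0xB8 = 0x68.
P[4]: S = E(K, 0xB8) = 0x58; 0x41 ⊕ 0x58 = 0x19.
Blocks that differ from the original plaintext: P[1].

P[1] = 0xFB, P[2] = 0x20, P[3] = 0x68, P[4] = 0x19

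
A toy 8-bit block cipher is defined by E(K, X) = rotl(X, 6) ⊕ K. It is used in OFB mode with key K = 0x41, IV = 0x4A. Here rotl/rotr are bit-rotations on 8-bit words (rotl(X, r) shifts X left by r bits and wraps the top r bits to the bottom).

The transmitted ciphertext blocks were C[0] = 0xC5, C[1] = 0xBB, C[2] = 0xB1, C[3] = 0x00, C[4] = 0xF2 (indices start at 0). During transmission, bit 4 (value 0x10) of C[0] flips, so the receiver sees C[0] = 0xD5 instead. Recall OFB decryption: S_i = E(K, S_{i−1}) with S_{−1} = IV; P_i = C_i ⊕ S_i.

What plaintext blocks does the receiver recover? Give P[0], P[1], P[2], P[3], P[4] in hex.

Only C[0] changed, to 0xD5. In OFB, a change in C_i flips the same bit in P_i only; the keystream is unaffected. Decrypting the received ciphertext:
P[0]: S = E(K, 0x4A) = 0xD3; 0xD5 ⊕ 0xD3 = 0x06.
P[1]: S = E(K, 0xD3) = 0xB5; 0xBB ⊕ 0xB5 = 0x0E.
P[2]: S = E(K, 0xB5) = 0x2C; 0xB1 ⊕ 0x2C = 0x9D.
P[3]: S = E(K, 0x2C) = 0x4A; 0x00 ⊕ 0x4A = 0x4A.
P[4]: S = E(K, 0x4A) = 0xD3; 0xF2 ⊕ 0xD3 = 0x21.
Blocks that differ from the original plaintext: P[0].

P[0] = 0x06, P[1] = 0x0E, P[2] = 0x9D, P[3] = 0x4A, P[4] = 0x21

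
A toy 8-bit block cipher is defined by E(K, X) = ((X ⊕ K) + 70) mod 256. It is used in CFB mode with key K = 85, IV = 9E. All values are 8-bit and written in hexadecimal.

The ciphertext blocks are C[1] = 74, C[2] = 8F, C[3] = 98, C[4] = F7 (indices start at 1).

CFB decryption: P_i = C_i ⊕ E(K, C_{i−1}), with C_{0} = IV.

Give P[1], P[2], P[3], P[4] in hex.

P[1]: E(K, 9E) = 8B; 74 ⊕ 8B = FF.
P[2]: E(K, 74) = 61; 8F ⊕ 61 = EE.
P[3]: E(K, 8F) = 7A; 98 ⊕ 7A = E2.
P[4]: E(K, 98) = 8D; F7 ⊕ 8D = 7A.

P[1] = FF, P[2] = EE, P[3] = E2, P[4] = 7A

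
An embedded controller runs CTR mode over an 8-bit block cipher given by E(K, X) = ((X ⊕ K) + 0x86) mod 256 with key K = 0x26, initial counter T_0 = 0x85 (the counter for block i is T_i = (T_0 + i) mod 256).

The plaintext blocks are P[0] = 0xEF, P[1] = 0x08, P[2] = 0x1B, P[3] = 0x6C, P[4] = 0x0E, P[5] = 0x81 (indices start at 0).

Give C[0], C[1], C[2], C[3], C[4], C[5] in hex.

CTR encryption: S_i = E(K, T_i) where T_i is the counter for block i; C_i = P_i ⊕ S_i.
C[0]: T = 0x85, S = E(K, T) = 0x29; 0xEF ⊕ 0x29 = 0xC6.
C[1]: T = 0x86, S = E(K, T) = 0x26; 0x08 ⊕ 0x26 = 0x2E.
C[2]: T = 0x87, S = E(K, T) = 0x27; 0x1B ⊕ 0x27 = 0x3C.
C[3]: T = 0x88, S = E(K, T) = 0x34; 0x6C ⊕ 0x34 = 0x58.
C[4]: T = 0x89, S = E(K, T) = 0x35; 0x0E ⊕ 0x35 = 0x3B.
C[5]: T = 0x8A, S = E(K, T) = 0x32; 0x81 ⊕ 0x32 = 0xB3.

C[0] = 0xC6, C[1] = 0x2E, C[2] = 0x3C, C[3] = 0x58, C[4] = 0x3B, C[5] = 0xB3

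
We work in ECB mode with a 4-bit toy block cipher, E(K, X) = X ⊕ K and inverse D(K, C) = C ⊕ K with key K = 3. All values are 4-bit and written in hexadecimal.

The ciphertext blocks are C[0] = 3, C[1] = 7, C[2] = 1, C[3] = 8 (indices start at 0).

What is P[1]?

ECB decryption: P_i = D(K, C_i).
P[1]: D(K, 7) = 4.

P[1] = 4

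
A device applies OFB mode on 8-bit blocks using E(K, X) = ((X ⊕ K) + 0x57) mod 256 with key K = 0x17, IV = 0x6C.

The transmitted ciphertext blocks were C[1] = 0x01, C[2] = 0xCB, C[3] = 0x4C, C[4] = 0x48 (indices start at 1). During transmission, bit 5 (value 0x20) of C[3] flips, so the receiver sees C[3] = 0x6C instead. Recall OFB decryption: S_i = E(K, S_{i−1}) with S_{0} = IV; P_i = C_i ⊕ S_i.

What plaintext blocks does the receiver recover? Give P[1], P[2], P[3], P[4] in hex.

P[1] = 0xD3, P[2] = 0xD7, P[3] = 0x0E, P[4] = 0x84

Only C[3] changed, to 0x6C. In OFB, a change in C_i flips the same bit in P_i only; the keystream is unaffected. Decrypting the received ciphertext:
P[1]: S = E(K, 0x6C) = 0xD2; 0x01 ⊕ 0xD2 = 0xD3.
P[2]: S = E(K, 0xD2) = 0x1C; 0xCB ⊕ 0x1C = 0xD7.
P[3]: S = E(K, 0x1C) = 0x62; 0x6C ⊕ 0x62 = 0x0E.
P[4]: S = E(K, 0x62) = 0xCC; 0x48 ⊕ 0xCC = 0x84.
Blocks that differ from the original plaintext: P[3].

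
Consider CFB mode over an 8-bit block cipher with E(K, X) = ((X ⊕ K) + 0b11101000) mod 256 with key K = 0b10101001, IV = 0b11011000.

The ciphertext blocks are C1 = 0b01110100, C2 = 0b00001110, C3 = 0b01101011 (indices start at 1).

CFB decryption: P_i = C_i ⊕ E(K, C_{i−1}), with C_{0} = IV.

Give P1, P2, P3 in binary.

P1: E(K, 0b11011000) = 0b01011001; 0b01110100 ⊕ 0b01011001 = 0b00101101.
P2: E(K, 0b01110100) = 0b11000101; 0b00001110 ⊕ 0b11000101 = 0b11001011.
P3: E(K, 0b00001110) = 0b10001111; 0b01101011 ⊕ 0b10001111 = 0b11100100.

P1 = 0b00101101, P2 = 0b11001011, P3 = 0b11100100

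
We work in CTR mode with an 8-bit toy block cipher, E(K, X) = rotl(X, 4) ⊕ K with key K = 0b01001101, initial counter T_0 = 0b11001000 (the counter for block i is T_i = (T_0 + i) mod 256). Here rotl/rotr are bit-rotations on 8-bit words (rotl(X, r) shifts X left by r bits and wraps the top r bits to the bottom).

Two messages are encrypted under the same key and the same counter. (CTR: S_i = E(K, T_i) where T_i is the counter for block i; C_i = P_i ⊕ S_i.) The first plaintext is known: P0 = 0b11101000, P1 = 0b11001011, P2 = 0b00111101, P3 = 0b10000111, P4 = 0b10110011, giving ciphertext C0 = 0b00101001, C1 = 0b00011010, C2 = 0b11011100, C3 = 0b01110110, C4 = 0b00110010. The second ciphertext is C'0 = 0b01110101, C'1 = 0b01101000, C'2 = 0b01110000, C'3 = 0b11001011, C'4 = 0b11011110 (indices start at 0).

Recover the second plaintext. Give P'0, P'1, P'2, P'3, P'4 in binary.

P'0 = 0b10110100, P'1 = 0b10111001, P'2 = 0b10010001, P'3 = 0b00111010, P'4 = 0b01011111

In CTR with a reused counter, both messages share the same keystream S_i, so C_i ⊕ C'_i = P_i ⊕ P'_i and thus P'_i = P_i ⊕ C_i ⊕ C'_i.
P'0: 0b11101000 ⊕ 0b00101001 ⊕ 0b01110101 = 0b10110100.
P'1: 0b11001011 ⊕ 0b00011010 ⊕ 0b01101000 = 0b10111001.
P'2: 0b00111101 ⊕ 0b11011100 ⊕ 0b01110000 = 0b10010001.
P'3: 0b10000111 ⊕ 0b01110110 ⊕ 0b11001011 = 0b00111010.
P'4: 0b10110011 ⊕ 0b00110010 ⊕ 0b11011110 = 0b01011111.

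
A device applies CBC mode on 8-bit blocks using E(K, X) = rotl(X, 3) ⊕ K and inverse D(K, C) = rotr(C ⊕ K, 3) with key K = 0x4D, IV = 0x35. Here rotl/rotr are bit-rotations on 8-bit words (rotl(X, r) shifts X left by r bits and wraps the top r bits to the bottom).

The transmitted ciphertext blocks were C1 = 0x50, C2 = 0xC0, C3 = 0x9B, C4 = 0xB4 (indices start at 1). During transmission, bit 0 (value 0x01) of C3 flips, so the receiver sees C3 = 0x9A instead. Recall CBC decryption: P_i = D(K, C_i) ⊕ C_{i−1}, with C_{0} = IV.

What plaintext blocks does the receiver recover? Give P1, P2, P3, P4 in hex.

Only C3 changed, to 0x9A. In CBC, a change in C_i garbles P_i and flips the same bit in P_{i+1}. Decrypting the received ciphertext:
P1: D(K, 0x50) = 0xA3; 0xA3 ⊕ 0x35 = 0x96.
P2: D(K, 0xC0) = 0xB1; 0xB1 ⊕ 0x50 = 0xE1.
P3: D(K, 0x9A) = 0xFA; 0xFA ⊕ 0xC0 = 0x3A.
P4: D(K, 0xB4) = 0x3F; 0x3F ⊕ 0x9A = 0xA5.
Blocks that differ from the original plaintext: P3, P4.

P1 = 0x96, P2 = 0xE1, P3 = 0x3A, P4 = 0xA5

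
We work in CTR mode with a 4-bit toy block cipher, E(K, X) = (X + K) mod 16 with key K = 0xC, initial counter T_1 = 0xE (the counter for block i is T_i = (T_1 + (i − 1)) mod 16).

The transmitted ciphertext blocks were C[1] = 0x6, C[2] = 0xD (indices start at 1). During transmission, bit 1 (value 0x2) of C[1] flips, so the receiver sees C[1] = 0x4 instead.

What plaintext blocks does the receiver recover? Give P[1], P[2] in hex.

CTR decryption: S_i = E(K, T_i) where T_i is the counter for block i; P_i = C_i ⊕ S_i.
Only C[1] changed, to 0x4. In CTR, a change in C_i flips the same bit in P_i only; the keystream is unaffected. Decrypting the received ciphertext:
P[1]: T = 0xE, S = E(K, T) = 0xA; 0x4 ⊕ 0xA = 0xE.
P[2]: T = 0xF, S = E(K, T) = 0xB; 0xD ⊕ 0xB = 0x6.
Blocks that differ from the original plaintext: P[1].

P[1] = 0xE, P[2] = 0x6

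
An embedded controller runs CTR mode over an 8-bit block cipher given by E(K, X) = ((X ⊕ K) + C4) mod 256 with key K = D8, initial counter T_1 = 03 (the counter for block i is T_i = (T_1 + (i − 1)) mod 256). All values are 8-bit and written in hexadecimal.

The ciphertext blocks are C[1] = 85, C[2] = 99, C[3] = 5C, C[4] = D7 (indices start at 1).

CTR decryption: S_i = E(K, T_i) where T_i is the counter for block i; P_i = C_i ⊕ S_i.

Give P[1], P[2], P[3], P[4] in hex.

P[1]: T = 03, S = E(K, T) = 9F; 85 ⊕ 9F = 1A.
P[2]: T = 04, S = E(K, T) = A0; 99 ⊕ A0 = 39.
P[3]: T = 05, S = E(K, T) = A1; 5C ⊕ A1 = FD.
P[4]: T = 06, S = E(K, T) = A2; D7 ⊕ A2 = 75.

P[1] = 1A, P[2] = 39, P[3] = FD, P[4] = 75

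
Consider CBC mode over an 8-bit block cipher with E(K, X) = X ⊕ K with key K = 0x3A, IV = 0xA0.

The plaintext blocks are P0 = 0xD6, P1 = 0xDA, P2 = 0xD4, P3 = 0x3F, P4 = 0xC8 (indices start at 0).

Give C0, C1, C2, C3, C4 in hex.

C0 = 0x4C, C1 = 0xAC, C2 = 0x42, C3 = 0x47, C4 = 0xB5

CBC encryption: C_i = E(K, P_i ⊕ C_{i−1}), with C_{−1} = IV.
C0: P0 ⊕ 0xA0 = 0x76; E(K, 0x76) = 0x4C.
C1: P1 ⊕ 0x4C = 0x96; E(K, 0x96) = 0xAC.
C2: P2 ⊕ 0xAC = 0x78; E(K, 0x78) = 0x42.
C3: P3 ⊕ 0x42 = 0x7D; E(K, 0x7D) = 0x47.
C4: P4 ⊕ 0x47 = 0x8F; E(K, 0x8F) = 0xB5.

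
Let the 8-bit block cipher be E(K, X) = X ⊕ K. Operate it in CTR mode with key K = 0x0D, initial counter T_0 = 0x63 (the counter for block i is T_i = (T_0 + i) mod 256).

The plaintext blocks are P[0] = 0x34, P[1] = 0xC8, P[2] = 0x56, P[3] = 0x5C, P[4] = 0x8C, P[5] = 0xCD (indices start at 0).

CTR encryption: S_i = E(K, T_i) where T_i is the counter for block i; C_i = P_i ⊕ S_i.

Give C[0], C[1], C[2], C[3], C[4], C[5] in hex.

C[0] = 0x5A, C[1] = 0xA1, C[2] = 0x3E, C[3] = 0x37, C[4] = 0xE6, C[5] = 0xA8

C[0]: T = 0x63, S = E(K, T) = 0x6E; 0x34 ⊕ 0x6E = 0x5A.
C[1]: T = 0x64, S = E(K, T) = 0x69; 0xC8 ⊕ 0x69 = 0xA1.
C[2]: T = 0x65, S = E(K, T) = 0x68; 0x56 ⊕ 0x68 = 0x3E.
C[3]: T = 0x66, S = E(K, T) = 0x6B; 0x5C ⊕ 0x6B = 0x37.
C[4]: T = 0x67, S = E(K, T) = 0x6A; 0x8C ⊕ 0x6A = 0xE6.
C[5]: T = 0x68, S = E(K, T) = 0x65; 0xCD ⊕ 0x65 = 0xA8.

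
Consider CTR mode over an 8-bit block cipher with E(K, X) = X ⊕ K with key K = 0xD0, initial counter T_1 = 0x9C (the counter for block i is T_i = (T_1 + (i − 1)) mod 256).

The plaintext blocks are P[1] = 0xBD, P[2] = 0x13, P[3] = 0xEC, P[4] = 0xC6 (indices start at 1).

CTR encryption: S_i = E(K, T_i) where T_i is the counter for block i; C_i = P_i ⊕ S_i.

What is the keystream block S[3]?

0x4E

C[1]: T = 0x9C, S = E(K, T) = 0x4C; 0xBD ⊕ 0x4C = 0xF1.
C[2]: T = 0x9D, S = E(K, T) = 0x4D; 0x13 ⊕ 0x4D = 0x5E.
C[3]: T = 0x9E, S = E(K, T) = 0x4E; 0xEC ⊕ 0x4E = 0xA2.
So S[3] = 0x4E.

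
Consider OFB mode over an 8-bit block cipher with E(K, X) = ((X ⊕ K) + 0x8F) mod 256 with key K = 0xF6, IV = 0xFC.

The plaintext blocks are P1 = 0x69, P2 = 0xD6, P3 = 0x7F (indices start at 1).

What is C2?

OFB encryption: S_i = E(K, S_{i−1}) with S_{0} = IV; C_i = P_i ⊕ S_i.
C1: S = E(K, 0xFC) = 0x99; 0x69 ⊕ 0x99 = 0xF0.
C2: S = E(K, 0x99) = 0xFE; 0xD6 ⊕ 0xFE = 0x28.

C2 = 0x28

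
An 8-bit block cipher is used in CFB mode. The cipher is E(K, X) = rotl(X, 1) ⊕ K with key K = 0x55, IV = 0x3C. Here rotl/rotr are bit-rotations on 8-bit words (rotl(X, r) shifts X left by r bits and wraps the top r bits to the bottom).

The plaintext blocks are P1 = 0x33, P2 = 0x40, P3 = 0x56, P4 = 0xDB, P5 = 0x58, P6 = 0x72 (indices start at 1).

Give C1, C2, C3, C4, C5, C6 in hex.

C1 = 0x1E, C2 = 0x29, C3 = 0x51, C4 = 0x2C, C5 = 0x55, C6 = 0x8D

CFB encryption: C_i = P_i ⊕ E(K, C_{i−1}), with C_{0} = IV.
C1: E(K, 0x3C) = 0x2D; 0x33 ⊕ 0x2D = 0x1E.
C2: E(K, 0x1E) = 0x69; 0x40 ⊕ 0x69 = 0x29.
C3: E(K, 0x29) = 0x07; 0x56 ⊕ 0x07 = 0x51.
C4: E(K, 0x51) = 0xF7; 0xDB ⊕ 0xF7 = 0x2C.
C5: E(K, 0x2C) = 0x0D; 0x58 ⊕ 0x0D = 0x55.
C6: E(K, 0x55) = 0xFF; 0x72 ⊕ 0xFF = 0x8D.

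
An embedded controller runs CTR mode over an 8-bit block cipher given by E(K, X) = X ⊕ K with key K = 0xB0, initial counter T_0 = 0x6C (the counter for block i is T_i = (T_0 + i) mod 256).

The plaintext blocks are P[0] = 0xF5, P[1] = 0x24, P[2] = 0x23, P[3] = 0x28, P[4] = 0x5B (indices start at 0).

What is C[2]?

C[2] = 0xFD

CTR encryption: S_i = E(K, T_i) where T_i is the counter for block i; C_i = P_i ⊕ S_i.
C[0]: T = 0x6C, S = E(K, T) = 0xDC; 0xF5 ⊕ 0xDC = 0x29.
C[1]: T = 0x6D, S = E(K, T) = 0xDD; 0x24 ⊕ 0xDD = 0xF9.
C[2]: T = 0x6E, S = E(K, T) = 0xDE; 0x23 ⊕ 0xDE = 0xFD.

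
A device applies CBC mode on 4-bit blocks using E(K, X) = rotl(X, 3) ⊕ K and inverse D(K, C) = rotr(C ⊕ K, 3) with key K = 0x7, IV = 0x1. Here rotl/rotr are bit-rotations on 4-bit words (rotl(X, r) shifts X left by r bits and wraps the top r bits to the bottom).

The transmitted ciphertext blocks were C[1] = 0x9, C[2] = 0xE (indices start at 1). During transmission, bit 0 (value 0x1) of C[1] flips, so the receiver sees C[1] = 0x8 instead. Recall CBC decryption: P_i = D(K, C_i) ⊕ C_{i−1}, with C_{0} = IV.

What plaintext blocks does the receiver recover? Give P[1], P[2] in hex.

Only C[1] changed, to 0x8. In CBC, a change in C_i garbles P_i and flips the same bit in P_{i+1}. Decrypting the received ciphertext:
P[1]: D(K, 0x8) = 0xF; 0xF ⊕ 0x1 = 0xE.
P[2]: D(K, 0xE) = 0x3; 0x3 ⊕ 0x8 = 0xB.
Blocks that differ from the original plaintext: P[1], P[2].

P[1] = 0xE, P[2] = 0xB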